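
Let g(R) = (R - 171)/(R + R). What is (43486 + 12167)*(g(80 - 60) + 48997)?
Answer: 109064798037/40 ≈ 2.7266e+9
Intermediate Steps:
g(R) = (-171 + R)/(2*R) (g(R) = (-171 + R)/((2*R)) = (-171 + R)*(1/(2*R)) = (-171 + R)/(2*R))
(43486 + 12167)*(g(80 - 60) + 48997) = (43486 + 12167)*((-171 + (80 - 60))/(2*(80 - 60)) + 48997) = 55653*((½)*(-171 + 20)/20 + 48997) = 55653*((½)*(1/20)*(-151) + 48997) = 55653*(-151/40 + 48997) = 55653*(1959729/40) = 109064798037/40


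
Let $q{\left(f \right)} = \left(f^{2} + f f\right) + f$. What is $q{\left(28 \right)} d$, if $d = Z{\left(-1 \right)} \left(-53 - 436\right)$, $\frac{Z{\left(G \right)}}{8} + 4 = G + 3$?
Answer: $12487104$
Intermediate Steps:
$Z{\left(G \right)} = -8 + 8 G$ ($Z{\left(G \right)} = -32 + 8 \left(G + 3\right) = -32 + 8 \left(3 + G\right) = -32 + \left(24 + 8 G\right) = -8 + 8 G$)
$q{\left(f \right)} = f + 2 f^{2}$ ($q{\left(f \right)} = \left(f^{2} + f^{2}\right) + f = 2 f^{2} + f = f + 2 f^{2}$)
$d = 7824$ ($d = \left(-8 + 8 \left(-1\right)\right) \left(-53 - 436\right) = \left(-8 - 8\right) \left(-489\right) = \left(-16\right) \left(-489\right) = 7824$)
$q{\left(28 \right)} d = 28 \left(1 + 2 \cdot 28\right) 7824 = 28 \left(1 + 56\right) 7824 = 28 \cdot 57 \cdot 7824 = 1596 \cdot 7824 = 12487104$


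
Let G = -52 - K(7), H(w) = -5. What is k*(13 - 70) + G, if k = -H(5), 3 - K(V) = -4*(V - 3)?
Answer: -356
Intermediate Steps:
K(V) = -9 + 4*V (K(V) = 3 - (-4)*(V - 3) = 3 - (-4)*(-3 + V) = 3 - (12 - 4*V) = 3 + (-12 + 4*V) = -9 + 4*V)
k = 5 (k = -1*(-5) = 5)
G = -71 (G = -52 - (-9 + 4*7) = -52 - (-9 + 28) = -52 - 1*19 = -52 - 19 = -71)
k*(13 - 70) + G = 5*(13 - 70) - 71 = 5*(-57) - 71 = -285 - 71 = -356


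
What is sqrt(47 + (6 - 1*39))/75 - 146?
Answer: -146 + sqrt(14)/75 ≈ -145.95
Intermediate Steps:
sqrt(47 + (6 - 1*39))/75 - 146 = sqrt(47 + (6 - 39))/75 - 146 = sqrt(47 - 33)/75 - 146 = sqrt(14)/75 - 146 = -146 + sqrt(14)/75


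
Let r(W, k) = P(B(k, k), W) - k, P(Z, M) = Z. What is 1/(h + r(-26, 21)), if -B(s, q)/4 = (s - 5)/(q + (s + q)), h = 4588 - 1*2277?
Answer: 63/144206 ≈ 0.00043688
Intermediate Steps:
h = 2311 (h = 4588 - 2277 = 2311)
B(s, q) = -4*(-5 + s)/(s + 2*q) (B(s, q) = -4*(s - 5)/(q + (s + q)) = -4*(-5 + s)/(q + (q + s)) = -4*(-5 + s)/(s + 2*q))
r(W, k) = -k + 4*(5 - k)/(3*k) (r(W, k) = 4*(5 - k)/(k + 2*k) - k = 4*(5 - k)/((3*k)) - k = 4*(1/(3*k))*(5 - k) - k = 4*(5 - k)/(3*k) - k = -k + 4*(5 - k)/(3*k))
1/(h + r(-26, 21)) = 1/(2311 + (-4/3 - 1*21 + (20/3)/21)) = 1/(2311 + (-4/3 - 21 + (20/3)*(1/21))) = 1/(2311 + (-4/3 - 21 + 20/63)) = 1/(2311 - 1387/63) = 1/(144206/63) = 63/144206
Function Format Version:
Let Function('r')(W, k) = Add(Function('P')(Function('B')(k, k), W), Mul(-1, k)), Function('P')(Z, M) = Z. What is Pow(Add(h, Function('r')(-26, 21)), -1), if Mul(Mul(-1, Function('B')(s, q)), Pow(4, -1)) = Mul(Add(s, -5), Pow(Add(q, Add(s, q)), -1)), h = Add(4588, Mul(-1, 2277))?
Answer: Rational(63, 144206) ≈ 0.00043688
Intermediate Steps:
h = 2311 (h = Add(4588, -2277) = 2311)
Function('B')(s, q) = Mul(-4, Pow(Add(s, Mul(2, q)), -1), Add(-5, s)) (Function('B')(s, q) = Mul(-4, Mul(Add(s, -5), Pow(Add(q, Add(s, q)), -1))) = Mul(-4, Mul(Add(-5, s), Pow(Add(q, Add(q, s)), -1))) = Mul(-4, Mul(Add(-5, s), Pow(Add(s, Mul(2, q)), -1))) = Mul(-4, Mul(Pow(Add(s, Mul(2, q)), -1), Add(-5, s))) = Mul(-4, Pow(Add(s, Mul(2, q)), -1), Add(-5, s)))
Function('r')(W, k) = Add(Mul(-1, k), Mul(Rational(4, 3), Pow(k, -1), Add(5, Mul(-1, k)))) (Function('r')(W, k) = Add(Mul(4, Pow(Add(k, Mul(2, k)), -1), Add(5, Mul(-1, k))), Mul(-1, k)) = Add(Mul(4, Pow(Mul(3, k), -1), Add(5, Mul(-1, k))), Mul(-1, k)) = Add(Mul(4, Mul(Rational(1, 3), Pow(k, -1)), Add(5, Mul(-1, k))), Mul(-1, k)) = Add(Mul(Rational(4, 3), Pow(k, -1), Add(5, Mul(-1, k))), Mul(-1, k)) = Add(Mul(-1, k), Mul(Rational(4, 3), Pow(k, -1), Add(5, Mul(-1, k)))))
Pow(Add(h, Function('r')(-26, 21)), -1) = Pow(Add(2311, Add(Rational(-4, 3), Mul(-1, 21), Mul(Rational(20, 3), Pow(21, -1)))), -1) = Pow(Add(2311, Add(Rational(-4, 3), -21, Mul(Rational(20, 3), Rational(1, 21)))), -1) = Pow(Add(2311, Add(Rational(-4, 3), -21, Rational(20, 63))), -1) = Pow(Add(2311, Rational(-1387, 63)), -1) = Pow(Rational(144206, 63), -1) = Rational(63, 144206)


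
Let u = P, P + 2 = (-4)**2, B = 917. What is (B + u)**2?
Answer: 866761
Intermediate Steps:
P = 14 (P = -2 + (-4)**2 = -2 + 16 = 14)
u = 14
(B + u)**2 = (917 + 14)**2 = 931**2 = 866761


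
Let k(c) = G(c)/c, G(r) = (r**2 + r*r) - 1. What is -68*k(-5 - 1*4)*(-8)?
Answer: -87584/9 ≈ -9731.6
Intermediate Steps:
G(r) = -1 + 2*r**2 (G(r) = (r**2 + r**2) - 1 = 2*r**2 - 1 = -1 + 2*r**2)
k(c) = (-1 + 2*c**2)/c
-68*k(-5 - 1*4)*(-8) = -68*(-1/(-5 - 1*4) + 2*(-5 - 1*4))*(-8) = -68*(-1/(-5 - 4) + 2*(-5 - 4))*(-8) = -68*(-1/(-9) + 2*(-9))*(-8) = -68*(-1*(-1/9) - 18)*(-8) = -68*(1/9 - 18)*(-8) = -68*(-161/9)*(-8) = -(-10948)*(-8)/9 = -1*87584/9 = -87584/9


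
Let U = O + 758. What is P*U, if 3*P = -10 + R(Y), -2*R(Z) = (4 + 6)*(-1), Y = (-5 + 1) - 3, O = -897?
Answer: 695/3 ≈ 231.67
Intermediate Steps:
Y = -7 (Y = -4 - 3 = -7)
R(Z) = 5 (R(Z) = -(4 + 6)*(-1)/2 = -5*(-1) = -½*(-10) = 5)
P = -5/3 (P = (-10 + 5)/3 = (⅓)*(-5) = -5/3 ≈ -1.6667)
U = -139 (U = -897 + 758 = -139)
P*U = -5/3*(-139) = 695/3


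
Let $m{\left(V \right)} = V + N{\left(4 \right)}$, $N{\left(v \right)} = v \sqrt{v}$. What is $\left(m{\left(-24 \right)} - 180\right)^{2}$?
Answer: $38416$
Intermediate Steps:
$N{\left(v \right)} = v^{\frac{3}{2}}$
$m{\left(V \right)} = 8 + V$ ($m{\left(V \right)} = V + 4^{\frac{3}{2}} = V + 8 = 8 + V$)
$\left(m{\left(-24 \right)} - 180\right)^{2} = \left(\left(8 - 24\right) - 180\right)^{2} = \left(-16 - 180\right)^{2} = \left(-196\right)^{2} = 38416$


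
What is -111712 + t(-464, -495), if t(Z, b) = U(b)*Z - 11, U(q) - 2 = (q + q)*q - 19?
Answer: -227487035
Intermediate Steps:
U(q) = -17 + 2*q² (U(q) = 2 + ((q + q)*q - 19) = 2 + ((2*q)*q - 19) = 2 + (2*q² - 19) = 2 + (-19 + 2*q²) = -17 + 2*q²)
t(Z, b) = -11 + Z*(-17 + 2*b²) (t(Z, b) = (-17 + 2*b²)*Z - 11 = Z*(-17 + 2*b²) - 11 = -11 + Z*(-17 + 2*b²))
-111712 + t(-464, -495) = -111712 + (-11 - 464*(-17 + 2*(-495)²)) = -111712 + (-11 - 464*(-17 + 2*245025)) = -111712 + (-11 - 464*(-17 + 490050)) = -111712 + (-11 - 464*490033) = -111712 + (-11 - 227375312) = -111712 - 227375323 = -227487035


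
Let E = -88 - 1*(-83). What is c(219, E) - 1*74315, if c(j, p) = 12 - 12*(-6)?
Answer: -74231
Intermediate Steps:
E = -5 (E = -88 + 83 = -5)
c(j, p) = 84 (c(j, p) = 12 + 72 = 84)
c(219, E) - 1*74315 = 84 - 1*74315 = 84 - 74315 = -74231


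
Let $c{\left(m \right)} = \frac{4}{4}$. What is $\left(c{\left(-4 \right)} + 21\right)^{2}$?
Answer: $484$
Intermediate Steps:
$c{\left(m \right)} = 1$ ($c{\left(m \right)} = 4 \cdot \frac{1}{4} = 1$)
$\left(c{\left(-4 \right)} + 21\right)^{2} = \left(1 + 21\right)^{2} = 22^{2} = 484$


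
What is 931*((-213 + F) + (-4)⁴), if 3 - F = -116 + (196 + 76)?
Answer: -102410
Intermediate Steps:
F = -153 (F = 3 - (-116 + (196 + 76)) = 3 - (-116 + 272) = 3 - 1*156 = 3 - 156 = -153)
931*((-213 + F) + (-4)⁴) = 931*((-213 - 153) + (-4)⁴) = 931*(-366 + 256) = 931*(-110) = -102410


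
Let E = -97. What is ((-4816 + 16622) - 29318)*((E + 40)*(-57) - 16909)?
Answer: 239213920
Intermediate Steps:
((-4816 + 16622) - 29318)*((E + 40)*(-57) - 16909) = ((-4816 + 16622) - 29318)*((-97 + 40)*(-57) - 16909) = (11806 - 29318)*(-57*(-57) - 16909) = -17512*(3249 - 16909) = -17512*(-13660) = 239213920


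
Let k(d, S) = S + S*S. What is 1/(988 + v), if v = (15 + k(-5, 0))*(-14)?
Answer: 1/778 ≈ 0.0012853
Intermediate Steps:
k(d, S) = S + S**2
v = -210 (v = (15 + 0*(1 + 0))*(-14) = (15 + 0*1)*(-14) = (15 + 0)*(-14) = 15*(-14) = -210)
1/(988 + v) = 1/(988 - 210) = 1/778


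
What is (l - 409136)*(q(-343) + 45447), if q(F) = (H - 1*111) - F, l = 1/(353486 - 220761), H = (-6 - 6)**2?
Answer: -2488306921672977/132725 ≈ -1.8748e+10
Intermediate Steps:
H = 144 (H = (-12)**2 = 144)
l = 1/132725 ≈ 7.5344e-6
q(F) = 33 - F (q(F) = (144 - 1*111) - F = (144 - 111) - F = 33 - F)
(l - 409136)*(q(-343) + 45447) = (1/132725 - 409136)*((33 - 1*(-343)) + 45447) = -54302575599*((33 + 343) + 45447)/132725 = -54302575599*(376 + 45447)/132725 = -54302575599/132725*45823 = -2488306921672977/132725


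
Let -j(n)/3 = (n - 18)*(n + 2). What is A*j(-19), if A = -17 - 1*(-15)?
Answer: 3774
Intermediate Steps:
j(n) = -3*(-18 + n)*(2 + n) (j(n) = -3*(n - 18)*(n + 2) = -3*(-18 + n)*(2 + n))
A = -2 (A = -17 + 15 = -2)
A*j(-19) = -2*(108 - 3*(-19)² + 48*(-19)) = -2*(108 - 3*361 - 912) = -2*(108 - 1083 - 912) = -2*(-1887) = 3774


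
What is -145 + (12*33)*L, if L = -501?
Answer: -198541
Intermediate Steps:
-145 + (12*33)*L = -145 + (12*33)*(-501) = -145 + 396*(-501) = -145 - 198396 = -198541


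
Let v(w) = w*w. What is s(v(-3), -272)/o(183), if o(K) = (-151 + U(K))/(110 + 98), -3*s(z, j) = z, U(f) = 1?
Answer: 104/25 ≈ 4.1600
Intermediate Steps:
v(w) = w²
s(z, j) = -z/3
o(K) = -75/104 (o(K) = (-151 + 1)/(110 + 98) = -150/208 = -150*1/208 = -75/104)
s(v(-3), -272)/o(183) = (-⅓*(-3)²)/(-75/104) = -⅓*9*(-104/75) = -3*(-104/75) = 104/25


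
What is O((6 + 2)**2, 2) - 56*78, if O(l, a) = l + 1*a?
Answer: -4302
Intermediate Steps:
O(l, a) = a + l (O(l, a) = l + a = a + l)
O((6 + 2)**2, 2) - 56*78 = (2 + (6 + 2)**2) - 56*78 = (2 + 8**2) - 4368 = (2 + 64) - 4368 = 66 - 4368 = -4302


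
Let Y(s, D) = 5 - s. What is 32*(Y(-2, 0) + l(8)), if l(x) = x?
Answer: 480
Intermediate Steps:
32*(Y(-2, 0) + l(8)) = 32*((5 - 1*(-2)) + 8) = 32*((5 + 2) + 8) = 32*(7 + 8) = 32*15 = 480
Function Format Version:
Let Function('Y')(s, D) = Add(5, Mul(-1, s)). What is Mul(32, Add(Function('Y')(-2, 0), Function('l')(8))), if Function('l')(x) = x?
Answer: 480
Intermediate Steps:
Mul(32, Add(Function('Y')(-2, 0), Function('l')(8))) = Mul(32, Add(Add(5, Mul(-1, -2)), 8)) = Mul(32, Add(Add(5, 2), 8)) = Mul(32, Add(7, 8)) = Mul(32, 15) = 480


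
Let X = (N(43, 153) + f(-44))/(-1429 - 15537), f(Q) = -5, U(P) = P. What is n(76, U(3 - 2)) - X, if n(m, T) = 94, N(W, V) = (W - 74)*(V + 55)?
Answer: 1588351/16966 ≈ 93.620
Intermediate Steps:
N(W, V) = (-74 + W)*(55 + V)
X = 6453/16966 (X = ((-4070 - 74*153 + 55*43 + 153*43) - 5)/(-1429 - 15537) = ((-4070 - 11322 + 2365 + 6579) - 5)/(-16966) = (-6448 - 5)*(-1/16966) = -6453*(-1/16966) = 6453/16966 ≈ 0.38035)
n(76, U(3 - 2)) - X = 94 - 1*6453/16966 = 94 - 6453/16966 = 1588351/16966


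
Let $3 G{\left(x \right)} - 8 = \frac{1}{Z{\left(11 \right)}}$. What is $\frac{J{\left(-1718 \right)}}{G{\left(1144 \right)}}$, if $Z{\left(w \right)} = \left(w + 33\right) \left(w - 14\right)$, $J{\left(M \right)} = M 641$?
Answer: $- \frac{436090248}{1055} \approx -4.1336 \cdot 10^{5}$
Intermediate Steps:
$J{\left(M \right)} = 641 M$
$Z{\left(w \right)} = \left(-14 + w\right) \left(33 + w\right)$ ($Z{\left(w \right)} = \left(33 + w\right) \left(-14 + w\right) = \left(-14 + w\right) \left(33 + w\right)$)
$G{\left(x \right)} = \frac{1055}{396}$ ($G{\left(x \right)} = \frac{8}{3} + \frac{1}{3 \left(-462 + 11^{2} + 19 \cdot 11\right)} = \frac{8}{3} + \frac{1}{3 \left(-462 + 121 + 209\right)} = \frac{8}{3} + \frac{1}{3 \left(-132\right)} = \frac{8}{3} + \frac{1}{3} \left(- \frac{1}{132}\right) = \frac{8}{3} - \frac{1}{396} = \frac{1055}{396}$)
$\frac{J{\left(-1718 \right)}}{G{\left(1144 \right)}} = \frac{641 \left(-1718\right)}{\frac{1055}{396}} = \left(-1101238\right) \frac{396}{1055} = - \frac{436090248}{1055}$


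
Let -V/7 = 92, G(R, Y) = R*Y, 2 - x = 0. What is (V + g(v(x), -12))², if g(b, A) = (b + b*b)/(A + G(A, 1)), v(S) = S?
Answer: 6640929/16 ≈ 4.1506e+5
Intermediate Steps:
x = 2 (x = 2 - 1*0 = 2 + 0 = 2)
V = -644 (V = -7*92 = -644)
g(b, A) = (b + b²)/(2*A) (g(b, A) = (b + b*b)/(A + A*1) = (b + b²)/(A + A) = (b + b²)/((2*A)) = (b + b²)*(1/(2*A)) = (b + b²)/(2*A))
(V + g(v(x), -12))² = (-644 + (½)*2*(1 + 2)/(-12))² = (-644 + (½)*2*(-1/12)*3)² = (-644 - ¼)² = (-2577/4)² = 6640929/16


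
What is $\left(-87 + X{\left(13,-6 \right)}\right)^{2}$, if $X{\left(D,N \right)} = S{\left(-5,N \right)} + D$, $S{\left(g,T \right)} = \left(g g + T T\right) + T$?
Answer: $361$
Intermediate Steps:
$S{\left(g,T \right)} = T + T^{2} + g^{2}$ ($S{\left(g,T \right)} = \left(g^{2} + T^{2}\right) + T = \left(T^{2} + g^{2}\right) + T = T + T^{2} + g^{2}$)
$X{\left(D,N \right)} = 25 + D + N + N^{2}$ ($X{\left(D,N \right)} = \left(N + N^{2} + \left(-5\right)^{2}\right) + D = \left(N + N^{2} + 25\right) + D = \left(25 + N + N^{2}\right) + D = 25 + D + N + N^{2}$)
$\left(-87 + X{\left(13,-6 \right)}\right)^{2} = \left(-87 + \left(25 + 13 - 6 + \left(-6\right)^{2}\right)\right)^{2} = \left(-87 + \left(25 + 13 - 6 + 36\right)\right)^{2} = \left(-87 + 68\right)^{2} = \left(-19\right)^{2} = 361$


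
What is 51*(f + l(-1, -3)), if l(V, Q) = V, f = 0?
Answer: -51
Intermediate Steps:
51*(f + l(-1, -3)) = 51*(0 - 1) = 51*(-1) = -51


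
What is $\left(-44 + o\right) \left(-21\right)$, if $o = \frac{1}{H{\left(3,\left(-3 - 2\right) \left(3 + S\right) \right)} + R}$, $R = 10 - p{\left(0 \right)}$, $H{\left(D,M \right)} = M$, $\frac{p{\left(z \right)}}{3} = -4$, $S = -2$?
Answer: $\frac{15687}{17} \approx 922.76$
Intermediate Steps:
$p{\left(z \right)} = -12$ ($p{\left(z \right)} = 3 \left(-4\right) = -12$)
$R = 22$ ($R = 10 - -12 = 10 + 12 = 22$)
$o = \frac{1}{17}$ ($o = \frac{1}{\left(-3 - 2\right) \left(3 - 2\right) + 22} = \frac{1}{\left(-5\right) 1 + 22} = \frac{1}{-5 + 22} = \frac{1}{17} \approx 0.058824$)
$\left(-44 + o\right) \left(-21\right) = \left(-44 + \frac{1}{17}\right) \left(-21\right) = \left(- \frac{747}{17}\right) \left(-21\right) = \frac{15687}{17}$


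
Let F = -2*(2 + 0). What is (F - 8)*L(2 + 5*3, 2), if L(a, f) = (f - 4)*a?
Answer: 408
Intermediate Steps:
L(a, f) = a*(-4 + f) (L(a, f) = (-4 + f)*a = a*(-4 + f))
F = -4 (F = -2*2 = -4)
(F - 8)*L(2 + 5*3, 2) = (-4 - 8)*((2 + 5*3)*(-4 + 2)) = -12*(2 + 15)*(-2) = -204*(-2) = -12*(-34) = 408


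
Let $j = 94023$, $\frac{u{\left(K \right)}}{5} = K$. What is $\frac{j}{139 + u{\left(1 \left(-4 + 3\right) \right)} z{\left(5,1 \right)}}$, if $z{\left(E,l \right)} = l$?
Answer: $\frac{94023}{134} \approx 701.66$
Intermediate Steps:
$u{\left(K \right)} = 5 K$
$\frac{j}{139 + u{\left(1 \left(-4 + 3\right) \right)} z{\left(5,1 \right)}} = \frac{94023}{139 + 5 \cdot 1 \left(-4 + 3\right) 1} = \frac{94023}{139 + 5 \cdot 1 \left(-1\right) 1} = \frac{94023}{139 + 5 \left(-1\right) 1} = \frac{94023}{139 - 5} = \frac{94023}{134}$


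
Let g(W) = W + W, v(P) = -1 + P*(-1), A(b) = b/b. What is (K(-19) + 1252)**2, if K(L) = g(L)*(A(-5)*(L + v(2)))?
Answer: 4359744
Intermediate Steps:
A(b) = 1
v(P) = -1 - P
g(W) = 2*W
K(L) = 2*L*(-3 + L) (K(L) = (2*L)*(1*(L + (-1 - 1*2))) = (2*L)*(1*(L + (-1 - 2))) = (2*L)*(1*(L - 3)) = (2*L)*(1*(-3 + L)) = (2*L)*(-3 + L) = 2*L*(-3 + L))
(K(-19) + 1252)**2 = (2*(-19)*(-3 - 19) + 1252)**2 = (2*(-19)*(-22) + 1252)**2 = (836 + 1252)**2 = 2088**2 = 4359744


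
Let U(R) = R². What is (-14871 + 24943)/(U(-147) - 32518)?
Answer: -10072/10909 ≈ -0.92327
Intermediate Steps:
(-14871 + 24943)/(U(-147) - 32518) = (-14871 + 24943)/((-147)² - 32518) = 10072/(21609 - 32518) = 10072/(-10909) = 10072*(-1/10909) = -10072/10909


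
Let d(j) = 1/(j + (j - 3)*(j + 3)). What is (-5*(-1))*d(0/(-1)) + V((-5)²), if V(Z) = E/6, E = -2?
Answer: -8/9 ≈ -0.88889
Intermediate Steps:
V(Z) = -⅓ (V(Z) = -2/6 = -2*⅙ = -⅓)
d(j) = 1/(j + (-3 + j)*(3 + j))
(-5*(-1))*d(0/(-1)) + V((-5)²) = (-5*(-1))/(-9 + 0/(-1) + (0/(-1))²) - ⅓ = 5/(-9 + 0*(-1) + (0*(-1))²) - ⅓ = 5/(-9 + 0 + 0²) - ⅓ = 5/(-9 + 0 + 0) - ⅓ = 5/(-9) - ⅓ = 5*(-⅑) - ⅓ = -5/9 - ⅓ = -8/9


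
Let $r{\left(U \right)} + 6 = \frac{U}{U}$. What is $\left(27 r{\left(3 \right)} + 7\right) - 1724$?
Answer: $-1852$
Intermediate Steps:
$r{\left(U \right)} = -5$ ($r{\left(U \right)} = -6 + \frac{U}{U} = -6 + 1 = -5$)
$\left(27 r{\left(3 \right)} + 7\right) - 1724 = \left(27 \left(-5\right) + 7\right) - 1724 = \left(-135 + 7\right) - 1724 = -128 - 1724 = -1852$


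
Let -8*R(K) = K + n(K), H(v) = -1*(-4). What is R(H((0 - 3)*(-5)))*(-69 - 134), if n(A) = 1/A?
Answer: 3451/32 ≈ 107.84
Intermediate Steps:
H(v) = 4
R(K) = -K/8 - 1/(8*K) (R(K) = -(K + 1/K)/8 = -K/8 - 1/(8*K))
R(H((0 - 3)*(-5)))*(-69 - 134) = ((⅛)*(-1 - 1*4²)/4)*(-69 - 134) = ((⅛)*(¼)*(-1 - 1*16))*(-203) = ((⅛)*(¼)*(-1 - 16))*(-203) = ((⅛)*(¼)*(-17))*(-203) = -17/32*(-203) = 3451/32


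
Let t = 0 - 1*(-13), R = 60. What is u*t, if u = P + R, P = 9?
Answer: 897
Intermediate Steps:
u = 69 (u = 9 + 60 = 69)
t = 13 (t = 0 + 13 = 13)
u*t = 69*13 = 897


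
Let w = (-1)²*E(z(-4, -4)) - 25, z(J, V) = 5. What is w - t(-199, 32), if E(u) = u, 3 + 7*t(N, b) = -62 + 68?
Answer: -143/7 ≈ -20.429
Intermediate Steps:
t(N, b) = 3/7 (t(N, b) = -3/7 + (-62 + 68)/7 = -3/7 + (⅐)*6 = -3/7 + 6/7 = 3/7)
w = -20 (w = (-1)²*5 - 25 = 1*5 - 25 = 5 - 25 = -20)
w - t(-199, 32) = -20 - 1*3/7 = -20 - 3/7 = -143/7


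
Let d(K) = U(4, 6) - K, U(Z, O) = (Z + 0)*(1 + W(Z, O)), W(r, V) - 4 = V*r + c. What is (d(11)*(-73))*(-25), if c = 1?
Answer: 198925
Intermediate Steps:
W(r, V) = 5 + V*r (W(r, V) = 4 + (V*r + 1) = 4 + (1 + V*r) = 5 + V*r)
U(Z, O) = Z*(6 + O*Z) (U(Z, O) = (Z + 0)*(1 + (5 + O*Z)) = Z*(6 + O*Z))
d(K) = 120 - K (d(K) = 4*(6 + 6*4) - K = 4*(6 + 24) - K = 4*30 - K = 120 - K)
(d(11)*(-73))*(-25) = ((120 - 1*11)*(-73))*(-25) = ((120 - 11)*(-73))*(-25) = (109*(-73))*(-25) = -7957*(-25) = 198925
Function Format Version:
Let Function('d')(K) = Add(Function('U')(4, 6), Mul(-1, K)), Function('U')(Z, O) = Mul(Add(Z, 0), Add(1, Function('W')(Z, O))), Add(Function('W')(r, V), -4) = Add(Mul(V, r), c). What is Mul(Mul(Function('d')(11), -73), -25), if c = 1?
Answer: 198925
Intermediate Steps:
Function('W')(r, V) = Add(5, Mul(V, r)) (Function('W')(r, V) = Add(4, Add(Mul(V, r), 1)) = Add(4, Add(1, Mul(V, r))) = Add(5, Mul(V, r)))
Function('U')(Z, O) = Mul(Z, Add(6, Mul(O, Z))) (Function('U')(Z, O) = Mul(Add(Z, 0), Add(1, Add(5, Mul(O, Z)))) = Mul(Z, Add(6, Mul(O, Z))))
Function('d')(K) = Add(120, Mul(-1, K)) (Function('d')(K) = Add(Mul(4, Add(6, Mul(6, 4))), Mul(-1, K)) = Add(Mul(4, Add(6, 24)), Mul(-1, K)) = Add(Mul(4, 30), Mul(-1, K)) = Add(120, Mul(-1, K)))
Mul(Mul(Function('d')(11), -73), -25) = Mul(Mul(Add(120, Mul(-1, 11)), -73), -25) = Mul(Mul(Add(120, -11), -73), -25) = Mul(Mul(109, -73), -25) = Mul(-7957, -25) = 198925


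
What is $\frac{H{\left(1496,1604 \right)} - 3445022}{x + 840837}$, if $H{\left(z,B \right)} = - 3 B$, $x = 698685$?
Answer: $- \frac{1724917}{769761} \approx -2.2408$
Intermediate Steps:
$\frac{H{\left(1496,1604 \right)} - 3445022}{x + 840837} = \frac{\left(-3\right) 1604 - 3445022}{698685 + 840837} = \frac{-4812 - 3445022}{1539522} = \left(-3449834\right) \frac{1}{1539522} = - \frac{1724917}{769761}$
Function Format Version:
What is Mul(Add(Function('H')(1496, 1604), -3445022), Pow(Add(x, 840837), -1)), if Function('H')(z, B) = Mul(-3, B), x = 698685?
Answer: Rational(-1724917, 769761) ≈ -2.2408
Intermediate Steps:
Mul(Add(Function('H')(1496, 1604), -3445022), Pow(Add(x, 840837), -1)) = Mul(Add(Mul(-3, 1604), -3445022), Pow(Add(698685, 840837), -1)) = Mul(Add(-4812, -3445022), Pow(1539522, -1)) = Mul(-3449834, Rational(1, 1539522)) = Rational(-1724917, 769761)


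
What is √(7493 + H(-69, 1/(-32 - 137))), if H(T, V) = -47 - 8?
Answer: √7438 ≈ 86.244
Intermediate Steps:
H(T, V) = -55
√(7493 + H(-69, 1/(-32 - 137))) = √(7493 - 55) = √7438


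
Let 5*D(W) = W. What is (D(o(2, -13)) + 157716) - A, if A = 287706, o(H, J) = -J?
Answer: -649937/5 ≈ -1.2999e+5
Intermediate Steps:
D(W) = W/5
(D(o(2, -13)) + 157716) - A = ((-1*(-13))/5 + 157716) - 1*287706 = ((⅕)*13 + 157716) - 287706 = (13/5 + 157716) - 287706 = 788593/5 - 287706 = -649937/5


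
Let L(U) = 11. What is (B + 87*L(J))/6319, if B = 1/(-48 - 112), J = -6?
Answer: 153119/1011040 ≈ 0.15145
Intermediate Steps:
B = -1/160 (B = 1/(-160) = -1/160 ≈ -0.0062500)
(B + 87*L(J))/6319 = (-1/160 + 87*11)/6319 = (-1/160 + 957)*(1/6319) = (153119/160)*(1/6319) = 153119/1011040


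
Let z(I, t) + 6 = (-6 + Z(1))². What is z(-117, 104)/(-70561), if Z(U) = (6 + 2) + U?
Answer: -3/70561 ≈ -4.2516e-5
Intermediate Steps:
Z(U) = 8 + U
z(I, t) = 3 (z(I, t) = -6 + (-6 + (8 + 1))² = -6 + (-6 + 9)² = -6 + 3² = -6 + 9 = 3)
z(-117, 104)/(-70561) = 3/(-70561) = 3*(-1/70561) = -3/70561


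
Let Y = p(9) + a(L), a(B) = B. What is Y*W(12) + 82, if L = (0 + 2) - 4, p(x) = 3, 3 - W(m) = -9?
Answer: 94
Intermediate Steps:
W(m) = 12 (W(m) = 3 - 1*(-9) = 3 + 9 = 12)
L = -2 (L = 2 - 4 = -2)
Y = 1 (Y = 3 - 2 = 1)
Y*W(12) + 82 = 1*12 + 82 = 12 + 82 = 94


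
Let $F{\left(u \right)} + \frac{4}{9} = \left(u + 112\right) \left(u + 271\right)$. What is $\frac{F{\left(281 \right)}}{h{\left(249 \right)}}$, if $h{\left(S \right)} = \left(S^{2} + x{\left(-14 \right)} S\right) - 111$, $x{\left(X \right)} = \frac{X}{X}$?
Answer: $\frac{1952420}{559251} \approx 3.4911$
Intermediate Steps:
$F{\left(u \right)} = - \frac{4}{9} + \left(112 + u\right) \left(271 + u\right)$ ($F{\left(u \right)} = - \frac{4}{9} + \left(u + 112\right) \left(u + 271\right) = - \frac{4}{9} + \left(112 + u\right) \left(271 + u\right)$)
$x{\left(X \right)} = 1$
$h{\left(S \right)} = -111 + S + S^{2}$ ($h{\left(S \right)} = \left(S^{2} + 1 S\right) - 111 = \left(S^{2} + S\right) - 111 = \left(S + S^{2}\right) - 111 = -111 + S + S^{2}$)
$\frac{F{\left(281 \right)}}{h{\left(249 \right)}} = \frac{\frac{273164}{9} + 281^{2} + 383 \cdot 281}{-111 + 249 + 249^{2}} = \frac{\frac{273164}{9} + 78961 + 107623}{-111 + 249 + 62001} = \frac{1952420}{9 \cdot 62139} = \frac{1952420}{9} \cdot \frac{1}{62139} = \frac{1952420}{559251}$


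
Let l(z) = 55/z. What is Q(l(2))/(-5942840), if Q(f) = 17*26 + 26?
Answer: -117/1485710 ≈ -7.8750e-5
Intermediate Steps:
Q(f) = 468 (Q(f) = 442 + 26 = 468)
Q(l(2))/(-5942840) = 468/(-5942840) = 468*(-1/5942840) = -117/1485710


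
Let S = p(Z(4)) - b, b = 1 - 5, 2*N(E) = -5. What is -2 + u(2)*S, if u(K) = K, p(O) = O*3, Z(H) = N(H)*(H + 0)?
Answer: -54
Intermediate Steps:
N(E) = -5/2 (N(E) = (½)*(-5) = -5/2)
b = -4
Z(H) = -5*H/2 (Z(H) = -5*(H + 0)/2 = -5*H/2)
p(O) = 3*O
S = -26 (S = 3*(-5/2*4) - 1*(-4) = 3*(-10) + 4 = -30 + 4 = -26)
-2 + u(2)*S = -2 + 2*(-26) = -2 - 52 = -54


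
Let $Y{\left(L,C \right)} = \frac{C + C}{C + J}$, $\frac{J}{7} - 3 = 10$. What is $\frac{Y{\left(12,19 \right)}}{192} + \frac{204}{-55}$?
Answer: $- \frac{3559}{960} \approx -3.7073$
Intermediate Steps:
$J = 91$ ($J = 21 + 7 \cdot 10 = 21 + 70 = 91$)
$Y{\left(L,C \right)} = \frac{2 C}{91 + C}$ ($Y{\left(L,C \right)} = \frac{C + C}{C + 91} = \frac{2 C}{91 + C}$)
$\frac{Y{\left(12,19 \right)}}{192} + \frac{204}{-55} = \frac{2 \cdot 19 \frac{1}{91 + 19}}{192} + \frac{204}{-55} = 2 \cdot 19 \cdot \frac{1}{110} \cdot \frac{1}{192} + 204 \left(- \frac{1}{55}\right) = 2 \cdot 19 \cdot \frac{1}{110} \cdot \frac{1}{192} - \frac{204}{55} = \frac{19}{55} \cdot \frac{1}{192} - \frac{204}{55} = \frac{19}{10560} - \frac{204}{55} = - \frac{3559}{960}$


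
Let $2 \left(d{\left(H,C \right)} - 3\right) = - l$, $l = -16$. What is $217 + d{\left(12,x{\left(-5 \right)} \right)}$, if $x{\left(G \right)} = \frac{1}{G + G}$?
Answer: $228$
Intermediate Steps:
$x{\left(G \right)} = \frac{1}{2 G}$
$d{\left(H,C \right)} = 11$ ($d{\left(H,C \right)} = 3 + \frac{\left(-1\right) \left(-16\right)}{2} = 3 + \frac{1}{2} \cdot 16 = 3 + 8 = 11$)
$217 + d{\left(12,x{\left(-5 \right)} \right)} = 217 + 11 = 228$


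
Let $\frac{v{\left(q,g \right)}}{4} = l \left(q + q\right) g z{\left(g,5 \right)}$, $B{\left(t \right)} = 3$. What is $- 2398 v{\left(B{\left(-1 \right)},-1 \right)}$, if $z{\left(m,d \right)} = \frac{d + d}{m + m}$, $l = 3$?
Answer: $-863280$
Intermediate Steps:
$z{\left(m,d \right)} = \frac{d}{m}$ ($z{\left(m,d \right)} = \frac{2 d}{2 m} = 2 d \frac{1}{2 m} = \frac{d}{m}$)
$v{\left(q,g \right)} = 120 q$ ($v{\left(q,g \right)} = 4 \cdot 3 \left(q + q\right) g \frac{5}{g} = 4 \cdot 3 \cdot 2 q 5 = 4 \cdot 6 q 5 = 4 \cdot 30 q = 120 q$)
$- 2398 v{\left(B{\left(-1 \right)},-1 \right)} = - 2398 \cdot 120 \cdot 3 = \left(-2398\right) 360 = -863280$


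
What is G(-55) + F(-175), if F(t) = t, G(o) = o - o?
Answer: -175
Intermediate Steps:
G(o) = 0
G(-55) + F(-175) = 0 - 175 = -175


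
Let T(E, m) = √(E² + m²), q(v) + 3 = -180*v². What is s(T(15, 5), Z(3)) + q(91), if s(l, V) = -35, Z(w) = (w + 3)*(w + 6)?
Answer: -1490618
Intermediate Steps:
q(v) = -3 - 180*v²
Z(w) = (3 + w)*(6 + w)
s(T(15, 5), Z(3)) + q(91) = -35 + (-3 - 180*91²) = -35 + (-3 - 180*8281) = -35 + (-3 - 1490580) = -35 - 1490583 = -1490618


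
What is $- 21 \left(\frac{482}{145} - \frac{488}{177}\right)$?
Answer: $- \frac{101878}{8555} \approx -11.909$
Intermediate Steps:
$- 21 \left(\frac{482}{145} - \frac{488}{177}\right) = \left(-21\right) \frac{14554}{25665} = - \frac{101878}{8555}$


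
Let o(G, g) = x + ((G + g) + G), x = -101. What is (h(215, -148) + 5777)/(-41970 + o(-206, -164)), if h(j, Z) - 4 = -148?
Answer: -5633/42647 ≈ -0.13208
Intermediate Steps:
h(j, Z) = -144 (h(j, Z) = 4 - 148 = -144)
o(G, g) = -101 + g + 2*G (o(G, g) = -101 + ((G + g) + G) = -101 + (g + 2*G) = -101 + g + 2*G)
(h(215, -148) + 5777)/(-41970 + o(-206, -164)) = (-144 + 5777)/(-41970 + (-101 - 164 + 2*(-206))) = 5633/(-41970 + (-101 - 164 - 412)) = 5633/(-41970 - 677) = 5633/(-42647) = 5633*(-1/42647) = -5633/42647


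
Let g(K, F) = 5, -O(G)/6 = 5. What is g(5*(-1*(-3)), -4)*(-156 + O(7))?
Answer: -930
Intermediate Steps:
O(G) = -30 (O(G) = -6*5 = -30)
g(5*(-1*(-3)), -4)*(-156 + O(7)) = 5*(-156 - 30) = 5*(-186) = -930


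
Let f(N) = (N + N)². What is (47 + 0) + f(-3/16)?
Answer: 3017/64 ≈ 47.141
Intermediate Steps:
f(N) = 4*N² (f(N) = (2*N)² = 4*N²)
(47 + 0) + f(-3/16) = (47 + 0) + 4*(-3/16)² = 47 + 4*(-3*1/16)² = 47 + 4*(-3/16)² = 47 + 4*(9/256) = 47 + 9/64 = 3017/64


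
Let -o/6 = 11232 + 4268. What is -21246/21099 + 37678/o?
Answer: -461807687/327034500 ≈ -1.4121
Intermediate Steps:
o = -93000 (o = -6*(11232 + 4268) = -6*15500 = -93000)
-21246/21099 + 37678/o = -21246/21099 + 37678/(-93000) = -21246*1/21099 + 37678*(-1/93000) = -7082/7033 - 18839/46500 = -461807687/327034500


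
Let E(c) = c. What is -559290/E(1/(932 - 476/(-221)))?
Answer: -6792017760/13 ≈ -5.2246e+8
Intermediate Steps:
-559290/E(1/(932 - 476/(-221))) = -559290/(1/(932 - 476/(-221))) = -559290/(1/(932 - 476*(-1/221))) = -559290/(1/(932 + 28/13)) = -559290/(1/(12144/13)) = -559290/13/12144 = -559290*12144/13 = -6792017760/13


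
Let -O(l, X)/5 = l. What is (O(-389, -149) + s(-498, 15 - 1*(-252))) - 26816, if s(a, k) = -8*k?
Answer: -27007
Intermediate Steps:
O(l, X) = -5*l
(O(-389, -149) + s(-498, 15 - 1*(-252))) - 26816 = (-5*(-389) - 8*(15 - 1*(-252))) - 26816 = (1945 - 8*(15 + 252)) - 26816 = (1945 - 8*267) - 26816 = (1945 - 2136) - 26816 = -191 - 26816 = -27007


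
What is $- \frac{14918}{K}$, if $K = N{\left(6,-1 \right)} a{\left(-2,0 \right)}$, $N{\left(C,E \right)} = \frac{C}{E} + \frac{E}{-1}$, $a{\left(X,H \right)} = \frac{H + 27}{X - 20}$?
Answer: $- \frac{328196}{135} \approx -2431.1$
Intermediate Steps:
$a{\left(X,H \right)} = \frac{27 + H}{-20 + X}$
$N{\left(C,E \right)} = - E + \frac{C}{E}$ ($N{\left(C,E \right)} = \frac{C}{E} + E \left(-1\right) = \frac{C}{E} - E = - E + \frac{C}{E}$)
$K = \frac{135}{22}$ ($K = \left(\left(-1\right) \left(-1\right) + \frac{6}{-1}\right) \frac{27 + 0}{-20 - 2} = \left(1 + 6 \left(-1\right)\right) \frac{1}{-22} \cdot 27 = \left(1 - 6\right) \left(\left(- \frac{1}{22}\right) 27\right) = \left(-5\right) \left(- \frac{27}{22}\right) = \frac{135}{22} \approx 6.1364$)
$- \frac{14918}{K} = - \frac{14918}{\frac{135}{22}} = \left(-14918\right) \frac{22}{135} = - \frac{328196}{135}$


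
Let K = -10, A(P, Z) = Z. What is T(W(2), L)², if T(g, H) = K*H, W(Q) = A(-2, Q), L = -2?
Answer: 400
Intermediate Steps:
W(Q) = Q
T(g, H) = -10*H
T(W(2), L)² = (-10*(-2))² = 20² = 400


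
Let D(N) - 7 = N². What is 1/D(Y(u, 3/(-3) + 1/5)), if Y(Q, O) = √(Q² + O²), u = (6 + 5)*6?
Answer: 25/109091 ≈ 0.00022917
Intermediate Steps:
u = 66 (u = 11*6 = 66)
Y(Q, O) = √(O² + Q²)
D(N) = 7 + N²
1/D(Y(u, 3/(-3) + 1/5)) = 1/(7 + (√((3/(-3) + 1/5)² + 66²))²) = 1/(7 + (√((3*(-⅓) + 1*(⅕))² + 4356))²) = 1/(7 + (√((-1 + ⅕)² + 4356))²) = 1/(7 + (√((-⅘)² + 4356))²) = 1/(7 + (√(16/25 + 4356))²) = 1/(7 + (√(108916/25))²) = 1/(7 + (2*√27229/5)²) = 1/(7 + 108916/25) = 1/(109091/25) = 25/109091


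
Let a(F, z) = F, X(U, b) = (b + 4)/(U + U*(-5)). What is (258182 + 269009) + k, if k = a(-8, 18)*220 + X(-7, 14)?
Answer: 7356043/14 ≈ 5.2543e+5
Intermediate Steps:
X(U, b) = -(4 + b)/(4*U) (X(U, b) = (4 + b)/(U - 5*U) = (4 + b)/((-4*U)) = (4 + b)*(-1/(4*U)) = -(4 + b)/(4*U))
k = -24631/14 (k = -8*220 + (¼)*(-4 - 1*14)/(-7) = -1760 + (¼)*(-⅐)*(-4 - 14) = -1760 + (¼)*(-⅐)*(-18) = -1760 + 9/14 = -24631/14 ≈ -1759.4)
(258182 + 269009) + k = (258182 + 269009) - 24631/14 = 527191 - 24631/14 = 7356043/14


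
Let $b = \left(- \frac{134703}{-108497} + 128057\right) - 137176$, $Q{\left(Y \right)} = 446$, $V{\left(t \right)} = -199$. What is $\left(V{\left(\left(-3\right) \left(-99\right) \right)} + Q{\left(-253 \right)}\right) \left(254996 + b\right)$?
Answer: $\frac{6589231738284}{108497} \approx 6.0732 \cdot 10^{7}$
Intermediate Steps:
$b = - \frac{989249440}{108497}$ ($b = \left(\left(-134703\right) \left(- \frac{1}{108497}\right) + 128057\right) - 137176 = \left(\frac{134703}{108497} + 128057\right) - 137176 = \frac{13893935032}{108497} - 137176 = - \frac{989249440}{108497} \approx -9117.8$)
$\left(V{\left(\left(-3\right) \left(-99\right) \right)} + Q{\left(-253 \right)}\right) \left(254996 + b\right) = \left(-199 + 446\right) \left(254996 - \frac{989249440}{108497}\right) = 247 \cdot \frac{26677051572}{108497} = \frac{6589231738284}{108497}$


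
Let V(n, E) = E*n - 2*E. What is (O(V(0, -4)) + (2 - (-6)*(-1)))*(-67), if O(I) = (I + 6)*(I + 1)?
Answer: -8174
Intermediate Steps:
V(n, E) = -2*E + E*n
O(I) = (1 + I)*(6 + I) (O(I) = (6 + I)*(1 + I) = (1 + I)*(6 + I))
(O(V(0, -4)) + (2 - (-6)*(-1)))*(-67) = ((6 + (-4*(-2 + 0))**2 + 7*(-4*(-2 + 0))) + (2 - (-6)*(-1)))*(-67) = ((6 + (-4*(-2))**2 + 7*(-4*(-2))) + (2 - 3*2))*(-67) = ((6 + 8**2 + 7*8) + (2 - 6))*(-67) = ((6 + 64 + 56) - 4)*(-67) = (126 - 4)*(-67) = 122*(-67) = -8174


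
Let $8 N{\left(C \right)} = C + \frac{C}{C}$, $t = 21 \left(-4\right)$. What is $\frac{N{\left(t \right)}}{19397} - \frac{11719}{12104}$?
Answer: $- \frac{6689383}{6905332} \approx -0.96873$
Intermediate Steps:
$t = -84$
$N{\left(C \right)} = \frac{1}{8} + \frac{C}{8}$ ($N{\left(C \right)} = \frac{C + \frac{C}{C}}{8} = \frac{C + 1}{8} = \frac{1 + C}{8} = \frac{1}{8} + \frac{C}{8}$)
$\frac{N{\left(t \right)}}{19397} - \frac{11719}{12104} = \frac{\frac{1}{8} + \frac{1}{8} \left(-84\right)}{19397} - \frac{11719}{12104} = \left(\frac{1}{8} - \frac{21}{2}\right) \frac{1}{19397} - \frac{11719}{12104} = \left(- \frac{83}{8}\right) \frac{1}{19397} - \frac{11719}{12104} = - \frac{83}{155176} - \frac{11719}{12104} = - \frac{6689383}{6905332}$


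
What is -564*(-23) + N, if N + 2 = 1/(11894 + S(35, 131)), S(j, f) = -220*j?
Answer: 54396181/4194 ≈ 12970.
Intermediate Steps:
N = -8387/4194 (N = -2 + 1/(11894 - 220*35) = -2 + 1/(11894 - 7700) = -2 + 1/4194 = -8387/4194 ≈ -1.9998)
-564*(-23) + N = -564*(-23) - 8387/4194 = 12972 - 8387/4194 = 54396181/4194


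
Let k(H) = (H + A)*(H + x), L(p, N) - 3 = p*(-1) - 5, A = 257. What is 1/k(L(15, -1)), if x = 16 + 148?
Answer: 1/35280 ≈ 2.8345e-5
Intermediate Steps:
x = 164
L(p, N) = -2 - p (L(p, N) = 3 + (p*(-1) - 5) = 3 + (-p - 5) = 3 + (-5 - p) = -2 - p)
k(H) = (164 + H)*(257 + H) (k(H) = (H + 257)*(H + 164) = (257 + H)*(164 + H) = (164 + H)*(257 + H))
1/k(L(15, -1)) = 1/(42148 + (-2 - 1*15)**2 + 421*(-2 - 1*15)) = 1/(42148 + (-2 - 15)**2 + 421*(-2 - 15)) = 1/(42148 + (-17)**2 + 421*(-17)) = 1/(42148 + 289 - 7157) = 1/35280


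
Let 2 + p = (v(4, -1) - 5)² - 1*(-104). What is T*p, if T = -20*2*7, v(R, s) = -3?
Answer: -46480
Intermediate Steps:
T = -280 (T = -40*7 = -280)
p = 166 (p = -2 + ((-3 - 5)² - 1*(-104)) = -2 + ((-8)² + 104) = -2 + (64 + 104) = -2 + 168 = 166)
T*p = -280*166 = -46480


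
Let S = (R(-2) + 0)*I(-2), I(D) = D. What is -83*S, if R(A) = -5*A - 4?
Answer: 996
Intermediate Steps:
R(A) = -4 - 5*A
S = -12 (S = ((-4 - 5*(-2)) + 0)*(-2) = ((-4 + 10) + 0)*(-2) = (6 + 0)*(-2) = 6*(-2) = -12)
-83*S = -83*(-12) = 996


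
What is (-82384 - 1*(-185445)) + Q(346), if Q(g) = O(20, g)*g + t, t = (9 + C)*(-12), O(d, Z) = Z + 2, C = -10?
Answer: 223481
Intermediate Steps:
O(d, Z) = 2 + Z
t = 12 (t = (9 - 10)*(-12) = -1*(-12) = 12)
Q(g) = 12 + g*(2 + g) (Q(g) = (2 + g)*g + 12 = g*(2 + g) + 12 = 12 + g*(2 + g))
(-82384 - 1*(-185445)) + Q(346) = (-82384 - 1*(-185445)) + (12 + 346*(2 + 346)) = (-82384 + 185445) + (12 + 346*348) = 103061 + (12 + 120408) = 103061 + 120420 = 223481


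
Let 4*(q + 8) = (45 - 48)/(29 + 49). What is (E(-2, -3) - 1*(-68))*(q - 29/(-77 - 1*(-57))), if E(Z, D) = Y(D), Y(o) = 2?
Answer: -23877/52 ≈ -459.17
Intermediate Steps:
q = -833/104 (q = -8 + ((45 - 48)/(29 + 49))/4 = -8 + (-3/78)/4 = -8 + (-3*1/78)/4 = -8 + (¼)*(-1/26) = -8 - 1/104 = -833/104 ≈ -8.0096)
E(Z, D) = 2
(E(-2, -3) - 1*(-68))*(q - 29/(-77 - 1*(-57))) = (2 - 1*(-68))*(-833/104 - 29/(-77 - 1*(-57))) = (2 + 68)*(-833/104 - 29/(-77 + 57)) = 70*(-833/104 - 29/(-20)) = 70*(-833/104 - 29*(-1/20)) = 70*(-833/104 + 29/20) = 70*(-3411/520) = -23877/52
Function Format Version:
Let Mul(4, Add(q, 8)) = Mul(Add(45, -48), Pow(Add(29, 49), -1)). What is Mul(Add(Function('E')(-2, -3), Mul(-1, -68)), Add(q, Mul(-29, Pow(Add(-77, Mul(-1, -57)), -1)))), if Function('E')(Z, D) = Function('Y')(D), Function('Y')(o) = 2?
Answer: Rational(-23877, 52) ≈ -459.17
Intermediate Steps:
q = Rational(-833, 104) (q = Add(-8, Mul(Rational(1, 4), Mul(Add(45, -48), Pow(Add(29, 49), -1)))) = Add(-8, Mul(Rational(1, 4), Mul(-3, Pow(78, -1)))) = Add(-8, Mul(Rational(1, 4), Mul(-3, Rational(1, 78)))) = Add(-8, Mul(Rational(1, 4), Rational(-1, 26))) = Add(-8, Rational(-1, 104)) = Rational(-833, 104) ≈ -8.0096)
Function('E')(Z, D) = 2
Mul(Add(Function('E')(-2, -3), Mul(-1, -68)), Add(q, Mul(-29, Pow(Add(-77, Mul(-1, -57)), -1)))) = Mul(Add(2, Mul(-1, -68)), Add(Rational(-833, 104), Mul(-29, Pow(Add(-77, Mul(-1, -57)), -1)))) = Mul(Add(2, 68), Add(Rational(-833, 104), Mul(-29, Pow(Add(-77, 57), -1)))) = Mul(70, Add(Rational(-833, 104), Mul(-29, Pow(-20, -1)))) = Mul(70, Add(Rational(-833, 104), Mul(-29, Rational(-1, 20)))) = Mul(70, Add(Rational(-833, 104), Rational(29, 20))) = Mul(70, Rational(-3411, 520)) = Rational(-23877, 52)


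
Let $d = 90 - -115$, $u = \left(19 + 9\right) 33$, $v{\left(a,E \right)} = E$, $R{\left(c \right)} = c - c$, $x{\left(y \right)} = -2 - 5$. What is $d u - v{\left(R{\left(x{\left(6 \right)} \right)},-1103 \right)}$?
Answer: $190523$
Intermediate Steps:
$x{\left(y \right)} = -7$
$R{\left(c \right)} = 0$
$u = 924$ ($u = 28 \cdot 33 = 924$)
$d = 205$ ($d = 90 + 115 = 205$)
$d u - v{\left(R{\left(x{\left(6 \right)} \right)},-1103 \right)} = 205 \cdot 924 - -1103 = 189420 + 1103 = 190523$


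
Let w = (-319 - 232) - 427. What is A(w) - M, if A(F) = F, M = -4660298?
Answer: 4659320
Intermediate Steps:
w = -978 (w = -551 - 427 = -978)
A(w) - M = -978 - 1*(-4660298) = -978 + 4660298 = 4659320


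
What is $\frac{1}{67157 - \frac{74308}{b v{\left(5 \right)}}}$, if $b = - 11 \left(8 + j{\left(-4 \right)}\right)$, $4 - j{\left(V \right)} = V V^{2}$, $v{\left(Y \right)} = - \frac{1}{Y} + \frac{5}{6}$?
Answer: $\frac{3971}{267237757} \approx 1.4859 \cdot 10^{-5}$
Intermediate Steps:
$v{\left(Y \right)} = \frac{5}{6} - \frac{1}{Y}$ ($v{\left(Y \right)} = - \frac{1}{Y} + 5 \cdot \frac{1}{6} = - \frac{1}{Y} + \frac{5}{6} = \frac{5}{6} - \frac{1}{Y}$)
$j{\left(V \right)} = 4 - V^{3}$ ($j{\left(V \right)} = 4 - V V^{2} = 4 - V^{3}$)
$b = -836$ ($b = - 11 \left(8 + \left(4 - \left(-4\right)^{3}\right)\right) = - 11 \left(8 + \left(4 - -64\right)\right) = - 11 \left(8 + \left(4 + 64\right)\right) = - 11 \left(8 + 68\right) = \left(-11\right) 76 = -836$)
$\frac{1}{67157 - \frac{74308}{b v{\left(5 \right)}}} = \frac{1}{67157 - \frac{74308}{\left(-836\right) \left(\frac{5}{6} - \frac{1}{5}\right)}} = \frac{1}{67157 - \frac{74308}{\left(-836\right) \frac{19}{30}}} = \frac{1}{67157 - \frac{74308}{- \frac{7942}{15}}} = \frac{1}{67157 - - \frac{557310}{3971}} = \frac{1}{67157 + \frac{557310}{3971}} = \frac{1}{\frac{267237757}{3971}} = \frac{3971}{267237757}$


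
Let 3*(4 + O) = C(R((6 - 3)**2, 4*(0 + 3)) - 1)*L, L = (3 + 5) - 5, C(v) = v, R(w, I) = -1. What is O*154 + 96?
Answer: -828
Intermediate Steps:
L = 3 (L = 8 - 5 = 3)
O = -6 (O = -4 + ((-1 - 1)*3)/3 = -4 + (-2*3)/3 = -4 + (1/3)*(-6) = -4 - 2 = -6)
O*154 + 96 = -6*154 + 96 = -924 + 96 = -828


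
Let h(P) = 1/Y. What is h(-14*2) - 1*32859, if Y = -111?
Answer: -3647350/111 ≈ -32859.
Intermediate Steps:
h(P) = -1/111 (h(P) = 1/(-111) = -1/111)
h(-14*2) - 1*32859 = -1/111 - 1*32859 = -1/111 - 32859 = -3647350/111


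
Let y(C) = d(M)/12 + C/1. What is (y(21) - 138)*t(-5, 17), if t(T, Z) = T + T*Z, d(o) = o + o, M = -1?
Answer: 10545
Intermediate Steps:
d(o) = 2*o
y(C) = -⅙ + C (y(C) = (2*(-1))/12 + C/1 = -2*1/12 + C*1 = -⅙ + C)
(y(21) - 138)*t(-5, 17) = ((-⅙ + 21) - 138)*(-5*(1 + 17)) = (125/6 - 138)*(-5*18) = -703/6*(-90) = 10545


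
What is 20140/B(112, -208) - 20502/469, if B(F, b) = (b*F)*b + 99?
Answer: -1482633122/33919669 ≈ -43.710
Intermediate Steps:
B(F, b) = 99 + F*b² (B(F, b) = (F*b)*b + 99 = F*b² + 99 = 99 + F*b²)
20140/B(112, -208) - 20502/469 = 20140/(99 + 112*(-208)²) - 20502/469 = 20140/(99 + 112*43264) - 20502*1/469 = 20140/(99 + 4845568) - 306/7 = 20140/4845667 - 306/7 = -1482633122/33919669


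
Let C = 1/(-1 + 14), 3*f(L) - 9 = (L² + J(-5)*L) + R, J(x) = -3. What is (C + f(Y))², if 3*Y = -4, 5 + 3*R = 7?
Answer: 3363556/123201 ≈ 27.301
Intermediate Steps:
R = ⅔ (R = -5/3 + (⅓)*7 = -5/3 + 7/3 = ⅔ ≈ 0.66667)
Y = -4/3 (Y = (⅓)*(-4) = -4/3 ≈ -1.3333)
f(L) = 29/9 - L + L²/3 (f(L) = 3 + ((L² - 3*L) + ⅔)/3 = 3 + (⅔ + L² - 3*L)/3 = 3 + (2/9 - L + L²/3) = 29/9 - L + L²/3)
C = 1/13 ≈ 0.076923
(C + f(Y))² = (1/13 + (29/9 - 1*(-4/3) + (-4/3)²/3))² = (1/13 + (29/9 + 4/3 + (⅓)*(16/9)))² = (1/13 + (29/9 + 4/3 + 16/27))² = (1/13 + 139/27)² = (1834/351)² = 3363556/123201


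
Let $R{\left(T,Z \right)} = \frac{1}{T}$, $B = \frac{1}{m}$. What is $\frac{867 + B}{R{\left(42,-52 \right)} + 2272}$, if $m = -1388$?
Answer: $\frac{5054259}{13244990} \approx 0.3816$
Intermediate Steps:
$B = - \frac{1}{1388}$ ($B = \frac{1}{-1388} = - \frac{1}{1388} \approx -0.00072046$)
$\frac{867 + B}{R{\left(42,-52 \right)} + 2272} = \frac{867 - \frac{1}{1388}}{\frac{1}{42} + 2272} = \frac{1203395}{1388 \left(\frac{1}{42} + 2272\right)} = \frac{1203395}{1388 \cdot \frac{95425}{42}} = \frac{1203395}{1388} \cdot \frac{42}{95425} = \frac{5054259}{13244990}$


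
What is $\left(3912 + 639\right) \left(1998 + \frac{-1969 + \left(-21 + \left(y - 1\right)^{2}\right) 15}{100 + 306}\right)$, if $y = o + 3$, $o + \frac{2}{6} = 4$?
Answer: $\frac{3683514169}{406} \approx 9.0727 \cdot 10^{6}$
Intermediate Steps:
$o = \frac{11}{3}$ ($o = - \frac{1}{3} + 4 = \frac{11}{3} \approx 3.6667$)
$y = \frac{20}{3}$ ($y = \frac{11}{3} + 3 = \frac{20}{3} \approx 6.6667$)
$\left(3912 + 639\right) \left(1998 + \frac{-1969 + \left(-21 + \left(y - 1\right)^{2}\right) 15}{100 + 306}\right) = \left(3912 + 639\right) \left(1998 + \frac{-1969 + \left(-21 + \left(\frac{20}{3} - 1\right)^{2}\right) 15}{100 + 306}\right) = 4551 \left(1998 + \frac{-1969 + \left(-21 + \left(\frac{17}{3}\right)^{2}\right) 15}{406}\right) = 4551 \left(1998 + \left(-1969 + \left(-21 + \frac{289}{9}\right) 15\right) \frac{1}{406}\right) = 4551 \left(1998 + \left(-1969 + \frac{100}{9} \cdot 15\right) \frac{1}{406}\right) = 4551 \left(1998 + \left(-1969 + \frac{500}{3}\right) \frac{1}{406}\right) = 4551 \left(1998 - \frac{5407}{1218}\right) = 4551 \cdot \frac{2428157}{1218} = \frac{3683514169}{406}$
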